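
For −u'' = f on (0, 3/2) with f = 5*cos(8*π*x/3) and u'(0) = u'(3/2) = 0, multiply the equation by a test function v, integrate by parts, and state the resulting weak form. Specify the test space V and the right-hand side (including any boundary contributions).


V = H^1(0, 3/2) (no boundary constraint on v; u is determined up to an additive constant); weak form: ∫_0^3/2 u'v' dx = ∫_0^3/2 (5*cos(8*π*x/3)) v dx for all v ∈ V.

Multiply both sides by a test function v and integrate from 0 to 3/2:
  ∫_0^3/2 −u''(x) v(x) dx = ∫_0^3/2 f(x) v(x) dx.
Integrate the LHS by parts once:
  ∫_0^3/2 −u'' v dx = −[u'(x) v(x)]_0^3/2 + ∫_0^3/2 u'(x) v'(x) dx.
Thus ∫_0^3/2 u'(x) v'(x) dx = ∫_0^3/2 f(x) v(x) dx + [u'(x) v(x)]_0^3/2.
Choose V so that boundary terms are either known or forced to vanish.
u has homogeneous Neumann: u'(0) = u'(3/2) = 0. So [u' v]_0^3/2 = 0·v(3/2) − 0·v(0) = 0 for any v; take V = H^1(0, 3/2).
Weak formulation: find u (satisfying any essential BC) such that ∫_0^3/2 u'(x) v'(x) dx = ∫_0^3/2 f v dx for all v ∈ V (homogeneous Neumann, so boundary terms vanish).
Substituting f(x) = 5*cos(8*π*x/3), the right-hand side is ∫_0^3/2 (5*cos(8*π*x/3)) v dx.
Compatibility check (pure Neumann): taking v ≡ 1 ∈ V gives 0 = ∫_0^3/2 f dx + (0) − (0), i.e. ∫_0^3/2 f dx must equal u'(0) − u'(3/2) = 0. Indeed ∫_0^3/2 (5*cos(8*π*x/3)) dx = 0, so the data are compatible. The solution is then unique only up to an additive constant (fix it e.g. by requiring ∫_0^3/2 u dx = 0).


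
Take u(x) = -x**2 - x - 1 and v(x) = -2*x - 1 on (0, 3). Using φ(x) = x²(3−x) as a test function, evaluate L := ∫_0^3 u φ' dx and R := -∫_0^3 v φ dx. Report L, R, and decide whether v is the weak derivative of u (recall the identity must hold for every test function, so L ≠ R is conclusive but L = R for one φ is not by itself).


LHS = 621/20, RHS = 621/20. Yes, v = u' weakly.

u(x) = -x**2 - x - 1, classical derivative u'(x) = -2*x - 1.
φ(x) = x²(3−x), so φ'(x) = 3*x*(2 - x).
Note φ(0) = φ(3) = 0, so the boundary term u·φ vanishes.
LHS = ∫_0^3 u(x) φ'(x) dx = ∫_0^3 (3*x^4 - 3*x^3 - 3*x^2 - 6*x) dx. Term by term:
  ∫_0^3 3*x^4 dx = 729/5;  ∫_0^3 -3*x^3 dx = -243/4;  ∫_0^3 -3*x^2 dx = -27;
  ∫_0^3 -6*x dx = -27.
Sum: 729/5 − 243/4 − 27 − 27 = 621/20.
So LHS = 621/20.
∫_0^3 v(x) φ(x) dx = ∫_0^3 (2*x^4 - 5*x^3 - 3*x^2) dx. Term by term:
  ∫_0^3 2*x^4 dx = 486/5;  ∫_0^3 -5*x^3 dx = -405/4;  ∫_0^3 -3*x^2 dx = -27.
Sum: 486/5 − 405/4 − 27 = -621/20.
So RHS = -∫_0^3 v(x) φ(x) dx = 621/20.
LHS = RHS, so the identity holds for this test φ.
Moreover u is smooth here and v(x) = u'(x) = -2*x - 1 pointwise, so the identity holds for every test function. Hence v is the weak derivative of u.


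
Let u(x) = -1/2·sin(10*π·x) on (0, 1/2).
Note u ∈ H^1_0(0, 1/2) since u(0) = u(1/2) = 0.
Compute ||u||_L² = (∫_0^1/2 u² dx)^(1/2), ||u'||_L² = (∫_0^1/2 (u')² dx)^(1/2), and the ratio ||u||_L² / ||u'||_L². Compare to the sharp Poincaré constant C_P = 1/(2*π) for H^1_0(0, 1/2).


||u||_L² / ||u'||_L² = 1/(10*π) < C_P = 1/(2*π).

u(x) = -1/2·sin(10*π·x), so u'(x) = -5*π*cos(10*π*x).
Writing u(x) = A·sin(kπx/L) with A = -1/2 and k = 5, use ∫_0^L sin²(kπx/L) dx = L/2 and ∫_0^L cos²(kπx/L) dx = L/2.
u² = 1/4·sin²(10*π·x) and (u')² = 25*π^2·cos²(10*π·x), and each of sin², cos² integrates to L/2 = 1/4 over (0, 1/2).
∫_0^1/2 u² dx = 1/16, so ||u||_L² = 1/4.
∫_0^1/2 (u')² dx = 25*π^2/4, so ||u'||_L² = 5*π/2.
Ratio ||u||_L² / ||u'||_L² = 1/(10*π).
Sharp Poincaré constant on H^1_0(0, 1/2) is C_P = L/π = 1/(2*π), achieved by sin(2*π·x).
This is the k = 5 harmonic; the ratio L/(kπ) is strictly less than C_P = L/π, consistent with the sharp inequality ||u||_L² ≤ C_P ||u'||_L².


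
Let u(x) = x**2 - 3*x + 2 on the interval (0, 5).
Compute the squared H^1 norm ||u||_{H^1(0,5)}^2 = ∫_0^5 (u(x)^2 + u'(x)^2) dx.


||u||_{H^1}^2 = 965/6

The H^1 norm (squared) on an interval (0, L) is
  ||u||_{H^1}^2 = ∫_0^L u(x)^2 dx + ∫_0^L u'(x)^2 dx.
Compute u'(x) = 2*x - 3.
Then u(x)^2 = x**4 - 6*x**3 + 13*x**2 - 12*x + 4 and u'(x)^2 = 4*x**2 - 12*x + 9.
Integrate each monomial from 0 to 5 using ∫_0^5 c·x^n dx = c·5^(n+1)/(n+1):
  ∫_0^5 u(x)^2 dx = ∫_0^5 (x^4 - 6*x^3 + 13*x^2 - 12*x + 4) dx. Term by term:
    ∫_0^5 x^4 dx = 625;  ∫_0^5 -6*x^3 dx = -1875/2;  ∫_0^5 13*x^2 dx = 1625/3;
    ∫_0^5 -12*x dx = -150;  ∫_0^5 4 dx = 20.
  Sum: 625 − 1875/2 + 1625/3 − 150 + 20 = 595/6.
  ∫_0^5 u'(x)^2 dx = ∫_0^5 (4*x^2 - 12*x + 9) dx. Term by term:
    ∫_0^5 4*x^2 dx = 500/3;  ∫_0^5 -12*x dx = -150;  ∫_0^5 9 dx = 45.
  Sum: 500/3 − 150 + 45 = 185/3.
Adding: ||u||_{H^1}^2 = 595/6 + 185/3 = 965/6.


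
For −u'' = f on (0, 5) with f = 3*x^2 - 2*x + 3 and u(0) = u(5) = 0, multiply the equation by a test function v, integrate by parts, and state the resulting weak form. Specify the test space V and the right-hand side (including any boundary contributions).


V = H^1_0(0, 5) (so v(0) = v(5) = 0); weak form: ∫_0^5 u'v' dx = ∫_0^5 (3*x^2 - 2*x + 3) v dx for all v ∈ V.

Multiply both sides by a test function v and integrate from 0 to 5:
  ∫_0^5 −u''(x) v(x) dx = ∫_0^5 f(x) v(x) dx.
Integrate the LHS by parts once:
  ∫_0^5 −u'' v dx = −[u'(x) v(x)]_0^5 + ∫_0^5 u'(x) v'(x) dx.
Thus ∫_0^5 u'(x) v'(x) dx = ∫_0^5 f(x) v(x) dx + [u'(x) v(x)]_0^5.
Choose V so that boundary terms are either known or forced to vanish.
u is Dirichlet: u(0) = u(5) = 0. Let V = H^1_0(0, 5); then v(0) = v(5) = 0, and [u' v]_0^5 = 0.
Weak formulation: find u (satisfying any essential BC) such that ∫_0^5 u'(x) v'(x) dx = ∫_0^5 f v dx for all v ∈ V.
Substituting f(x) = 3*x^2 - 2*x + 3, the right-hand side is ∫_0^5 (3*x^2 - 2*x + 3) v dx.


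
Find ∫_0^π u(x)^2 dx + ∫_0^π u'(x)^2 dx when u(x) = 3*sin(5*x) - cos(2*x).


||u||_{H^1(0,π)}^2 = -100/7 + 239*π/2

u'(x) = 2*sin(2*x) + 15*cos(5*x).
Expand u² and (u')² and integrate term by term on (0, π), using: for integers n ≥ 1, ∫_0^π sin²(nx) dx = ∫_0^π cos²(nx) dx = π/2; for n ≠ n', ∫_0^π sin(nx)sin(n'x) dx = ∫_0^π cos(nx)cos(n'x) dx = 0; and by product-to-sum, ∫_0^π sin(nx)cos(n'x) dx = ½∫_0^π [sin((n+n')x) + sin((n−n')x)] dx, which is 0 when n+n' is even and 2n/(n²−n'²) when n+n' is odd (it need not vanish on (0, π)).
  u² squared terms: (-1)²·∫cos(2x)² dx = 1·π/2 = π/2;  (3)²·∫sin(5x)² dx = 9·π/2 = 9*π/2.
  u² cross terms: 2·(-1)·(3)·∫cos(2x)·sin(5x) dx = -6·(10/21) = -20/7.
  So ∫_0^π u² dx = π/2 + 9*π/2 − 20/7 = -20/7 + 5*π.
  (u')² squared terms: (2)²·∫sin(2x)² dx = 4·π/2 = 2*π;  (15)²·∫cos(5x)² dx = 225·π/2 = 225*π/2.
  (u')² cross terms: 2·(2)·(15)·∫sin(2x)·cos(5x) dx = 60·(-4/21) = -80/7.
  So ∫_0^π (u')² dx = 2*π + 225*π/2 − 80/7 = -80/7 + 229*π/2.
||u||_{H^1}^2 = (-20/7 + 5*π) + (-80/7 + 229*π/2) = -100/7 + 239*π/2.


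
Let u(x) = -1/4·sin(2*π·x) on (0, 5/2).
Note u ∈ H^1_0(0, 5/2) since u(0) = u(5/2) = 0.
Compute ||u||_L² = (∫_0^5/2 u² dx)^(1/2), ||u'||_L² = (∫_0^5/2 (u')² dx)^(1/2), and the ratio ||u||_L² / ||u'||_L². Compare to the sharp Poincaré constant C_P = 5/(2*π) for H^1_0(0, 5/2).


||u||_L² / ||u'||_L² = 1/(2*π) < C_P = 5/(2*π).

u(x) = -1/4·sin(2*π·x), so u'(x) = -π*cos(2*π*x)/2.
Writing u(x) = A·sin(kπx/L) with A = -1/4 and k = 5, use ∫_0^L sin²(kπx/L) dx = L/2 and ∫_0^L cos²(kπx/L) dx = L/2.
u² = 1/16·sin²(2*π·x) and (u')² = π^2/4·cos²(2*π·x), and each of sin², cos² integrates to L/2 = 5/4 over (0, 5/2).
∫_0^5/2 u² dx = 5/64, so ||u||_L² = sqrt(5)/8.
∫_0^5/2 (u')² dx = 5*π^2/16, so ||u'||_L² = sqrt(5)*π/4.
Ratio ||u||_L² / ||u'||_L² = 1/(2*π).
Sharp Poincaré constant on H^1_0(0, 5/2) is C_P = L/π = 5/(2*π), achieved by sin(2*π/5·x).
This is the k = 5 harmonic; the ratio L/(kπ) is strictly less than C_P = L/π, consistent with the sharp inequality ||u||_L² ≤ C_P ||u'||_L².


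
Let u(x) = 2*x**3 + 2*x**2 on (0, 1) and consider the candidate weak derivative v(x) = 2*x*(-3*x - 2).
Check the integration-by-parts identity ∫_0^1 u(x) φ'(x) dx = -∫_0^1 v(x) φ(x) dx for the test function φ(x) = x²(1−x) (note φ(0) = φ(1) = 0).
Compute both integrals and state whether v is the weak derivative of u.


LHS = -2/5, RHS = 2/5. No, v is not the weak derivative of u.

u(x) = 2*x**3 + 2*x**2, classical derivative u'(x) = 6*x**2 + 4*x.
φ(x) = x²(1−x), so φ'(x) = x*(2 - 3*x).
Note φ(0) = φ(1) = 0, so the boundary term u·φ vanishes.
LHS = ∫_0^1 u(x) φ'(x) dx = ∫_0^1 (-6*x^5 - 2*x^4 + 4*x^3) dx. Term by term:
  ∫_0^1 -6*x^5 dx = -1;  ∫_0^1 -2*x^4 dx = -2/5;  ∫_0^1 4*x^3 dx = 1.
Sum: -1 − 2/5 + 1 = -2/5.
So LHS = -2/5.
∫_0^1 v(x) φ(x) dx = ∫_0^1 (6*x^5 - 2*x^4 - 4*x^3) dx. Term by term:
  ∫_0^1 6*x^5 dx = 1;  ∫_0^1 -2*x^4 dx = -2/5;  ∫_0^1 -4*x^3 dx = -1.
Sum: 1 − 2/5 − 1 = -2/5.
So RHS = -∫_0^1 v(x) φ(x) dx = 2/5.
LHS − RHS = -4/5 ≠ 0, so the identity fails.
(For a valid weak derivative the identity must hold for EVERY test function, in particular this one. The failure shows v is NOT the weak derivative of u.)
Correct weak derivative would be u'(x) = 6*x**2 + 4*x.


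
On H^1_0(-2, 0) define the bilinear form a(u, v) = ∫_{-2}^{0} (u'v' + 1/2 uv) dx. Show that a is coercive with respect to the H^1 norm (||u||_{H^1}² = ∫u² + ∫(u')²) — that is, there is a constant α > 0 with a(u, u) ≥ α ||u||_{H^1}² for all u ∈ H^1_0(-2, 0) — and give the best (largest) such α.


α = (2 + π^2)/(4 + π^2)

Coercivity of a(·,·) on H^1_0(-2, 0) means a(u, u) ≥ α ||u||_{H^1}² for every u ∈ H^1_0.
The interval has length L = 2, and Poincaré/coercivity depend only on L. Here a(u, u) = ∫(u')² + (1/2)·∫u².
Here 0 < c = 1/2 < 1. The condition a(u,u) ≥ α||u||_{H^1}² reads (1−α)∫(u')² ≥ (α−c)∫u². Any admissible α is ≤ 1 (rapidly oscillating u have ∫u²/∫(u')² → 0), and α = 1 would force 0 ≥ (1−c)∫u², impossible since c < 1; so 1−α > 0. By the sharp Poincaré inequality on H^1_0 of an interval of length L, ∫(u')² ≥ (π/L)²∫u² with equality for the first sine mode sin(π(x−x₀)/L) (x₀ the left endpoint), so the inequality holds for all u iff (1−α)(π/L)² ≥ α − c, i.e. α ≤ ((π/L)² + c)/((π/L)² + 1) = (1 + c(L/π)²)/(1 + (L/π)²). With (π/L)² = π^2/4 and c = 1/2, the largest admissible constant is α = ((π/L)² + c)/((π/L)² + 1).
Simplifying, α = (2 + π^2)/(4 + π^2).


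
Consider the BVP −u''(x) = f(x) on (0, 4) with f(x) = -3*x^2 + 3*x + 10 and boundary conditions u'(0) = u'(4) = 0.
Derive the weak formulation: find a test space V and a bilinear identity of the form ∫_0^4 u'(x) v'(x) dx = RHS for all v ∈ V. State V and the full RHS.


V = H^1(0, 4) (no boundary constraint on v; u is determined up to an additive constant); weak form: ∫_0^4 u'v' dx = ∫_0^4 (-3*x^2 + 3*x + 10) v dx for all v ∈ V.

Multiply both sides by a test function v and integrate from 0 to 4:
  ∫_0^4 −u''(x) v(x) dx = ∫_0^4 f(x) v(x) dx.
Integrate the LHS by parts once:
  ∫_0^4 −u'' v dx = −[u'(x) v(x)]_0^4 + ∫_0^4 u'(x) v'(x) dx.
Thus ∫_0^4 u'(x) v'(x) dx = ∫_0^4 f(x) v(x) dx + [u'(x) v(x)]_0^4.
Choose V so that boundary terms are either known or forced to vanish.
u has homogeneous Neumann: u'(0) = u'(4) = 0. So [u' v]_0^4 = 0·v(4) − 0·v(0) = 0 for any v; take V = H^1(0, 4).
Weak formulation: find u (satisfying any essential BC) such that ∫_0^4 u'(x) v'(x) dx = ∫_0^4 f v dx for all v ∈ V (homogeneous Neumann, so boundary terms vanish).
Substituting f(x) = -3*x^2 + 3*x + 10, the right-hand side is ∫_0^4 (-3*x^2 + 3*x + 10) v dx.
Compatibility check (pure Neumann): taking v ≡ 1 ∈ V gives 0 = ∫_0^4 f dx + (0) − (0), i.e. ∫_0^4 f dx must equal u'(0) − u'(4) = 0. Indeed ∫_0^4 (-3*x^2 + 3*x + 10) dx = 0, so the data are compatible. The solution is then unique only up to an additive constant (fix it e.g. by requiring ∫_0^4 u dx = 0).


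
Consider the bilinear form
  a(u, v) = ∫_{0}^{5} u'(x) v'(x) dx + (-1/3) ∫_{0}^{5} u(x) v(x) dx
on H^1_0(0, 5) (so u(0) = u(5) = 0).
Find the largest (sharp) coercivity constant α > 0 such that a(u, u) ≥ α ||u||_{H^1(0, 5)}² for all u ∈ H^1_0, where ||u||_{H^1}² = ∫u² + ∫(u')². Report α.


α = (-25/3 + π^2)/(π^2 + 25)

Coercivity of a(·,·) on H^1_0(0, 5) means a(u, u) ≥ α ||u||_{H^1}² for every u ∈ H^1_0.
The interval has length L = 5, and Poincaré/coercivity depend only on L. Here a(u, u) = ∫(u')² + (-1/3)·∫u².
Here c = -1/3 < 0 with |c| < (π/L)² = π^2/25, so coercivity still holds. The condition a(u,u) ≥ α||u||_{H^1}² reads (1−α)∫(u')² ≥ (α−c)∫u². Any admissible α is ≤ 1 (rapidly oscillating u have ∫u²/∫(u')² → 0), and α = 1 would force 0 ≥ (1−c)∫u², impossible since c < 1; so 1−α > 0. By the sharp Poincaré inequality on H^1_0 of an interval of length L, ∫(u')² ≥ (π/L)²∫u² with equality for the first sine mode sin(π(x−x₀)/L) (x₀ the left endpoint), so the inequality holds for all u iff (1−α)(π/L)² ≥ α − c, i.e. α ≤ ((π/L)² + c)/((π/L)² + 1) = (1 + c(L/π)²)/(1 + (L/π)²). (Direct route, valid since c ≤ 0: Poincaré gives c∫u² ≥ c(L/π)²∫(u')², so a(u,u) ≥ (1 + c(L/π)²)∫(u')², while ||u||_{H^1}² ≤ (1 + (L/π)²)∫(u')²; dividing yields the same α.) With (π/L)² = π^2/25 and c = -1/3, the largest admissible constant is α = ((π/L)² + c)/((π/L)² + 1).
Simplifying, α = (-25/3 + π^2)/(π^2 + 25).


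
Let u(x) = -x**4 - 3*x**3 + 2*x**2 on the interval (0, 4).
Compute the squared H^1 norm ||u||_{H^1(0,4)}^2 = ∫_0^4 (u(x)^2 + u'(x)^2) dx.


||u||_{H^1}^2 = 7874048/45

The H^1 norm (squared) on an interval (0, L) is
  ||u||_{H^1}^2 = ∫_0^L u(x)^2 dx + ∫_0^L u'(x)^2 dx.
Compute u'(x) = -4*x**3 - 9*x**2 + 4*x.
Then u(x)^2 = x**8 + 6*x**7 + 5*x**6 - 12*x**5 + 4*x**4 and u'(x)^2 = 16*x**6 + 72*x**5 + 49*x**4 - 72*x**3 + 16*x**2.
Integrate each monomial from 0 to 4 using ∫_0^4 c·x^n dx = c·4^(n+1)/(n+1):
  ∫_0^4 u(x)^2 dx = ∫_0^4 (x^8 + 6*x^7 + 5*x^6 - 12*x^5 + 4*x^4) dx. Term by term:
    ∫_0^4 x^8 dx = 262144/9;  ∫_0^4 6*x^7 dx = 49152;  ∫_0^4 5*x^6 dx = 81920/7;
    ∫_0^4 -12*x^5 dx = -8192;  ∫_0^4 4*x^4 dx = 4096/5.
  Sum: 262144/9 + 49152 + 81920/7 − 8192 + 4096/5 = 26021888/315.
  ∫_0^4 u'(x)^2 dx = ∫_0^4 (16*x^6 + 72*x^5 + 49*x^4 - 72*x^3 + 16*x^2) dx. Term by term:
    ∫_0^4 16*x^6 dx = 262144/7;  ∫_0^4 72*x^5 dx = 49152;  ∫_0^4 49*x^4 dx = 50176/5;
    ∫_0^4 -72*x^3 dx = -4608;  ∫_0^4 16*x^2 dx = 1024/3.
  Sum: 262144/7 + 49152 + 50176/5 − 4608 + 1024/3 = 9698816/105.
Adding: ||u||_{H^1}^2 = 26021888/315 + 9698816/105 = 7874048/45.


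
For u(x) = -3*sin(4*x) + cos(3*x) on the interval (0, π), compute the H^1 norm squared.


||u||_{H^1(0,π)}^2 = -480/7 + 163*π/2

u'(x) = -3*sin(3*x) - 12*cos(4*x).
Expand u² and (u')² and integrate term by term on (0, π), using: for integers n ≥ 1, ∫_0^π sin²(nx) dx = ∫_0^π cos²(nx) dx = π/2; for n ≠ n', ∫_0^π sin(nx)sin(n'x) dx = ∫_0^π cos(nx)cos(n'x) dx = 0; and by product-to-sum, ∫_0^π sin(nx)cos(n'x) dx = ½∫_0^π [sin((n+n')x) + sin((n−n')x)] dx, which is 0 when n+n' is even and 2n/(n²−n'²) when n+n' is odd (it need not vanish on (0, π)).
  u² squared terms: (-3)²·∫sin(4x)² dx = 9·π/2 = 9*π/2;  (1)²·∫cos(3x)² dx = 1·π/2 = π/2.
  u² cross terms: 2·(-3)·(1)·∫sin(4x)·cos(3x) dx = -6·(8/7) = -48/7.
  So ∫_0^π u² dx = 9*π/2 + π/2 − 48/7 = -48/7 + 5*π.
  (u')² squared terms: (-12)²·∫cos(4x)² dx = 144·π/2 = 72*π;  (-3)²·∫sin(3x)² dx = 9·π/2 = 9*π/2.
  (u')² cross terms: 2·(-12)·(-3)·∫cos(4x)·sin(3x) dx = 72·(-6/7) = -432/7.
  So ∫_0^π (u')² dx = 72*π + 9*π/2 − 432/7 = -432/7 + 153*π/2.
||u||_{H^1}^2 = (-48/7 + 5*π) + (-432/7 + 153*π/2) = -480/7 + 163*π/2.


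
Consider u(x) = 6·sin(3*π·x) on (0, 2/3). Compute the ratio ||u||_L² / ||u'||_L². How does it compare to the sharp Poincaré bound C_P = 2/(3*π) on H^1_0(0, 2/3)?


||u||_L² / ||u'||_L² = 1/(3*π) < C_P = 2/(3*π).

u(x) = 6·sin(3*π·x), so u'(x) = 18*π*cos(3*π*x).
Writing u(x) = A·sin(kπx/L) with A = 6 and k = 2, use ∫_0^L sin²(kπx/L) dx = L/2 and ∫_0^L cos²(kπx/L) dx = L/2.
u² = 36·sin²(3*π·x) and (u')² = 324*π^2·cos²(3*π·x), and each of sin², cos² integrates to L/2 = 1/3 over (0, 2/3).
∫_0^2/3 u² dx = 12, so ||u||_L² = 2*sqrt(3).
∫_0^2/3 (u')² dx = 108*π^2, so ||u'||_L² = 6*sqrt(3)*π.
Ratio ||u||_L² / ||u'||_L² = 1/(3*π).
Sharp Poincaré constant on H^1_0(0, 2/3) is C_P = L/π = 2/(3*π), achieved by sin(3*π/2·x).
This is the k = 2 harmonic; the ratio L/(kπ) is strictly less than C_P = L/π, consistent with the sharp inequality ||u||_L² ≤ C_P ||u'||_L².


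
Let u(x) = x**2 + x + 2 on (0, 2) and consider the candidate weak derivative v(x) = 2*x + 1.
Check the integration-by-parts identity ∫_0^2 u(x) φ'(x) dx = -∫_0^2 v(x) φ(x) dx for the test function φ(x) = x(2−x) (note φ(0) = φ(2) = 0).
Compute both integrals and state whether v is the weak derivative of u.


LHS = -4, RHS = -4. Yes, v = u' weakly.

u(x) = x**2 + x + 2, classical derivative u'(x) = 2*x + 1.
φ(x) = x(2−x), so φ'(x) = 2 - 2*x.
Note φ(0) = φ(2) = 0, so the boundary term u·φ vanishes.
LHS = ∫_0^2 u(x) φ'(x) dx = ∫_0^2 (-2*x^3 - 2*x + 4) dx. Term by term:
  ∫_0^2 -2*x^3 dx = -8;  ∫_0^2 -2*x dx = -4;  ∫_0^2 4 dx = 8.
Sum: -8 − 4 + 8 = -4.
So LHS = -4.
∫_0^2 v(x) φ(x) dx = ∫_0^2 (-2*x^3 + 3*x^2 + 2*x) dx. Term by term:
  ∫_0^2 -2*x^3 dx = -8;  ∫_0^2 3*x^2 dx = 8;  ∫_0^2 2*x dx = 4.
Sum: -8 + 8 + 4 = 4.
So RHS = -∫_0^2 v(x) φ(x) dx = -4.
LHS = RHS, so the identity holds for this test φ.
Moreover u is smooth here and v(x) = u'(x) = 2*x + 1 pointwise, so the identity holds for every test function. Hence v is the weak derivative of u.


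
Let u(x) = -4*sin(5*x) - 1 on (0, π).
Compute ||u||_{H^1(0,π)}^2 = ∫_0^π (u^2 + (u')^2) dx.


||u||_{H^1(0,π)}^2 = 16/5 + 209*π

u'(x) = -20*cos(5*x).
Expand u² and (u')² and integrate term by term on (0, π), using: for integers n ≥ 1, ∫_0^π sin²(nx) dx = ∫_0^π cos²(nx) dx = π/2; for n ≠ n', ∫_0^π sin(nx)sin(n'x) dx = ∫_0^π cos(nx)cos(n'x) dx = 0; and by product-to-sum, ∫_0^π sin(nx)cos(n'x) dx = ½∫_0^π [sin((n+n')x) + sin((n−n')x)] dx, which is 0 when n+n' is even and 2n/(n²−n'²) when n+n' is odd (it need not vanish on (0, π)). For the constant mode: ∫_0^π 1 dx = π, ∫_0^π cos(nx) dx = 0, ∫_0^π sin(nx) dx = (1−(−1)^n)/n.
  u² squared terms: (-1)²·∫1 dx = 1·π = π;  (-4)²·∫sin(5x)² dx = 16·π/2 = 8*π.
  u² cross terms: 2·(-1)·(-4)·∫1·sin(5x) dx = 8·(2/5) = 16/5.
  So ∫_0^π u² dx = π + 8*π + 16/5 = 16/5 + 9*π.
  (u')² squared terms: (-20)²·∫cos(5x)² dx = 400·π/2 = 200*π.
  So ∫_0^π (u')² dx = 200*π.
||u||_{H^1}^2 = (16/5 + 9*π) + (200*π) = 16/5 + 209*π.


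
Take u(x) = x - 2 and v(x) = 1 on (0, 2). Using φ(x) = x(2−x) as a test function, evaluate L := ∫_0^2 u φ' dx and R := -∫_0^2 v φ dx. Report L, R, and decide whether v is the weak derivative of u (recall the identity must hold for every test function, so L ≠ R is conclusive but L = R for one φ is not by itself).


LHS = -4/3, RHS = -4/3. Yes, v = u' weakly.

u(x) = x - 2, classical derivative u'(x) = 1.
φ(x) = x(2−x), so φ'(x) = 2 - 2*x.
Note φ(0) = φ(2) = 0, so the boundary term u·φ vanishes.
LHS = ∫_0^2 u(x) φ'(x) dx = ∫_0^2 (-2*x^2 + 6*x - 4) dx. Term by term:
  ∫_0^2 -2*x^2 dx = -16/3;  ∫_0^2 6*x dx = 12;  ∫_0^2 -4 dx = -8.
Sum: -16/3 + 12 − 8 = -4/3.
So LHS = -4/3.
∫_0^2 v(x) φ(x) dx = ∫_0^2 (-x^2 + 2*x) dx. Term by term:
  ∫_0^2 -x^2 dx = -8/3;  ∫_0^2 2*x dx = 4.
Sum: -8/3 + 4 = 4/3.
So RHS = -∫_0^2 v(x) φ(x) dx = -4/3.
LHS = RHS, so the identity holds for this test φ.
Moreover u is smooth here and v(x) = u'(x) = 1 pointwise, so the identity holds for every test function. Hence v is the weak derivative of u.


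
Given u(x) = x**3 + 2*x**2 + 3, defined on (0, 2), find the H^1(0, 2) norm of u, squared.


||u||_{H^1}^2 = 37466/105

The H^1 norm (squared) on an interval (0, L) is
  ||u||_{H^1}^2 = ∫_0^L u(x)^2 dx + ∫_0^L u'(x)^2 dx.
Compute u'(x) = 3*x**2 + 4*x.
Then u(x)^2 = x**6 + 4*x**5 + 4*x**4 + 6*x**3 + 12*x**2 + 9 and u'(x)^2 = 9*x**4 + 24*x**3 + 16*x**2.
Integrate each monomial from 0 to 2 using ∫_0^2 c·x^n dx = c·2^(n+1)/(n+1):
  ∫_0^2 u(x)^2 dx = ∫_0^2 (x^6 + 4*x^5 + 4*x^4 + 6*x^3 + 12*x^2 + 9) dx. Term by term:
    ∫_0^2 x^6 dx = 128/7;  ∫_0^2 4*x^5 dx = 128/3;  ∫_0^2 4*x^4 dx = 128/5;
    ∫_0^2 6*x^3 dx = 24;  ∫_0^2 12*x^2 dx = 32;  ∫_0^2 9 dx = 18.
  Sum: 128/7 + 128/3 + 128/5 + 24 + 32 + 18 = 16858/105.
  ∫_0^2 u'(x)^2 dx = ∫_0^2 (9*x^4 + 24*x^3 + 16*x^2) dx. Term by term:
    ∫_0^2 9*x^4 dx = 288/5;  ∫_0^2 24*x^3 dx = 96;  ∫_0^2 16*x^2 dx = 128/3.
  Sum: 288/5 + 96 + 128/3 = 2944/15.
Adding: ||u||_{H^1}^2 = 16858/105 + 2944/15 = 37466/105.


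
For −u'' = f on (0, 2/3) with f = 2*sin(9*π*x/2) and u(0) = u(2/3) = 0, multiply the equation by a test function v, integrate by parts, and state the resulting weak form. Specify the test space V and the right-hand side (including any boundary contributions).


V = H^1_0(0, 2/3) (so v(0) = v(2/3) = 0); weak form: ∫_0^2/3 u'v' dx = ∫_0^2/3 (2*sin(9*π*x/2)) v dx for all v ∈ V.

Multiply both sides by a test function v and integrate from 0 to 2/3:
  ∫_0^2/3 −u''(x) v(x) dx = ∫_0^2/3 f(x) v(x) dx.
Integrate the LHS by parts once:
  ∫_0^2/3 −u'' v dx = −[u'(x) v(x)]_0^2/3 + ∫_0^2/3 u'(x) v'(x) dx.
Thus ∫_0^2/3 u'(x) v'(x) dx = ∫_0^2/3 f(x) v(x) dx + [u'(x) v(x)]_0^2/3.
Choose V so that boundary terms are either known or forced to vanish.
u is Dirichlet: u(0) = u(2/3) = 0. Let V = H^1_0(0, 2/3); then v(0) = v(2/3) = 0, and [u' v]_0^2/3 = 0.
Weak formulation: find u (satisfying any essential BC) such that ∫_0^2/3 u'(x) v'(x) dx = ∫_0^2/3 f v dx for all v ∈ V.
Substituting f(x) = 2*sin(9*π*x/2), the right-hand side is ∫_0^2/3 (2*sin(9*π*x/2)) v dx.


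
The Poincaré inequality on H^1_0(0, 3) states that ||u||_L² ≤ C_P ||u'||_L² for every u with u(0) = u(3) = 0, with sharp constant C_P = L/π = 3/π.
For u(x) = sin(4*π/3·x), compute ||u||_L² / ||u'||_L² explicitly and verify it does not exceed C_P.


||u||_L² / ||u'||_L² = 3/(4*π) < C_P = 3/π.

u(x) = sin(4*π/3·x), so u'(x) = 4*π*cos(4*π*x/3)/3.
Writing u(x) = A·sin(kπx/L) with A = 1 and k = 4, use ∫_0^L sin²(kπx/L) dx = L/2 and ∫_0^L cos²(kπx/L) dx = L/2.
u² = 1·sin²(4*π/3·x) and (u')² = 16*π^2/9·cos²(4*π/3·x), and each of sin², cos² integrates to L/2 = 3/2 over (0, 3).
∫_0^3 u² dx = 3/2, so ||u||_L² = sqrt(6)/2.
∫_0^3 (u')² dx = 8*π^2/3, so ||u'||_L² = 2*sqrt(6)*π/3.
Ratio ||u||_L² / ||u'||_L² = 3/(4*π).
Sharp Poincaré constant on H^1_0(0, 3) is C_P = L/π = 3/π, achieved by sin(π/3·x).
This is the k = 4 harmonic; the ratio L/(kπ) is strictly less than C_P = L/π, consistent with the sharp inequality ||u||_L² ≤ C_P ||u'||_L².


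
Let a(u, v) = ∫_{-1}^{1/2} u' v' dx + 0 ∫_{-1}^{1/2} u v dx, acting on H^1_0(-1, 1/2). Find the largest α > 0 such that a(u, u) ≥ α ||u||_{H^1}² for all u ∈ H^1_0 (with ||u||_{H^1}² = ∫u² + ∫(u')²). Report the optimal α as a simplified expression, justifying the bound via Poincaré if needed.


α = 4*π^2/(9 + 4*π^2)

Coercivity of a(·,·) on H^1_0(-1, 1/2) means a(u, u) ≥ α ||u||_{H^1}² for every u ∈ H^1_0.
The interval has length L = 3/2, and Poincaré/coercivity depend only on L. Here a(u, u) = ∫(u')² + (0)·∫u².
Here c = 0, so a(u,u) = ∫(u')² alone. The condition a(u,u) ≥ α||u||_{H^1}² reads (1−α)∫(u')² ≥ (α−c)∫u². Any admissible α is ≤ 1 (rapidly oscillating u have ∫u²/∫(u')² → 0), and α = 1 would force 0 ≥ (1−c)∫u², impossible since c < 1; so 1−α > 0. By the sharp Poincaré inequality on H^1_0 of an interval of length L, ∫(u')² ≥ (π/L)²∫u² with equality for the first sine mode sin(π(x−x₀)/L) (x₀ the left endpoint), so the inequality holds for all u iff (1−α)(π/L)² ≥ α − c, i.e. α ≤ ((π/L)² + c)/((π/L)² + 1) = (1 + c(L/π)²)/(1 + (L/π)²). (Direct route, valid since c ≤ 0: Poincaré gives c∫u² ≥ c(L/π)²∫(u')², so a(u,u) ≥ (1 + c(L/π)²)∫(u')², while ||u||_{H^1}² ≤ (1 + (L/π)²)∫(u')²; dividing yields the same α.) With (π/L)² = 4*π^2/9 and c = 0, the largest admissible constant is α = ((π/L)² + c)/((π/L)² + 1).
Simplifying, α = 4*π^2/(9 + 4*π^2).


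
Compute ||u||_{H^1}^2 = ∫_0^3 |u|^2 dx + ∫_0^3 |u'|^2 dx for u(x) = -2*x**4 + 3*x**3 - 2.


||u||_{H^1}^2 = 581853/70

The H^1 norm (squared) on an interval (0, L) is
  ||u||_{H^1}^2 = ∫_0^L u(x)^2 dx + ∫_0^L u'(x)^2 dx.
Compute u'(x) = -8*x**3 + 9*x**2.
Then u(x)^2 = 4*x**8 - 12*x**7 + 9*x**6 + 8*x**4 - 12*x**3 + 4 and u'(x)^2 = 64*x**6 - 144*x**5 + 81*x**4.
Integrate each monomial from 0 to 3 using ∫_0^3 c·x^n dx = c·3^(n+1)/(n+1):
  ∫_0^3 u(x)^2 dx = ∫_0^3 (4*x^8 - 12*x^7 + 9*x^6 + 8*x^4 - 12*x^3 + 4) dx. Term by term:
    ∫_0^3 4*x^8 dx = 8748;  ∫_0^3 -12*x^7 dx = -19683/2;  ∫_0^3 9*x^6 dx = 19683/7;
    ∫_0^3 8*x^4 dx = 1944/5;  ∫_0^3 -12*x^3 dx = -243;  ∫_0^3 4 dx = 12.
  Sum: 8748 − 19683/2 + 19683/7 + 1944/5 − 243 + 12 = 131331/70.
  ∫_0^3 u'(x)^2 dx = ∫_0^3 (64*x^6 - 144*x^5 + 81*x^4) dx. Term by term:
    ∫_0^3 64*x^6 dx = 139968/7;  ∫_0^3 -144*x^5 dx = -17496;  ∫_0^3 81*x^4 dx = 19683/5.
  Sum: 139968/7 − 17496 + 19683/5 = 225261/35.
Adding: ||u||_{H^1}^2 = 131331/70 + 225261/35 = 581853/70.


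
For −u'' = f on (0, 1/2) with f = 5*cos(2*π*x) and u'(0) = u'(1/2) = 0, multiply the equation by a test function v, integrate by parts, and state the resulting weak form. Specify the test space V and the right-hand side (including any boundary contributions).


V = H^1(0, 1/2) (no boundary constraint on v; u is determined up to an additive constant); weak form: ∫_0^1/2 u'v' dx = ∫_0^1/2 (5*cos(2*π*x)) v dx for all v ∈ V.

Multiply both sides by a test function v and integrate from 0 to 1/2:
  ∫_0^1/2 −u''(x) v(x) dx = ∫_0^1/2 f(x) v(x) dx.
Integrate the LHS by parts once:
  ∫_0^1/2 −u'' v dx = −[u'(x) v(x)]_0^1/2 + ∫_0^1/2 u'(x) v'(x) dx.
Thus ∫_0^1/2 u'(x) v'(x) dx = ∫_0^1/2 f(x) v(x) dx + [u'(x) v(x)]_0^1/2.
Choose V so that boundary terms are either known or forced to vanish.
u has homogeneous Neumann: u'(0) = u'(1/2) = 0. So [u' v]_0^1/2 = 0·v(1/2) − 0·v(0) = 0 for any v; take V = H^1(0, 1/2).
Weak formulation: find u (satisfying any essential BC) such that ∫_0^1/2 u'(x) v'(x) dx = ∫_0^1/2 f v dx for all v ∈ V (homogeneous Neumann, so boundary terms vanish).
Substituting f(x) = 5*cos(2*π*x), the right-hand side is ∫_0^1/2 (5*cos(2*π*x)) v dx.
Compatibility check (pure Neumann): taking v ≡ 1 ∈ V gives 0 = ∫_0^1/2 f dx + (0) − (0), i.e. ∫_0^1/2 f dx must equal u'(0) − u'(1/2) = 0. Indeed ∫_0^1/2 (5*cos(2*π*x)) dx = 0, so the data are compatible. The solution is then unique only up to an additive constant (fix it e.g. by requiring ∫_0^1/2 u dx = 0).


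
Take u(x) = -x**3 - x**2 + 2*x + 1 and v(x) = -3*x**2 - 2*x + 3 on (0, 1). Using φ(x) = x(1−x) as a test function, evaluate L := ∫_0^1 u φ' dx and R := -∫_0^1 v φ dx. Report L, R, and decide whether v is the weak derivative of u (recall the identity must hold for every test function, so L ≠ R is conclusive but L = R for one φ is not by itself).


LHS = -1/60, RHS = -11/60. No, v is not the weak derivative of u.

u(x) = -x**3 - x**2 + 2*x + 1, classical derivative u'(x) = -3*x**2 - 2*x + 2.
φ(x) = x(1−x), so φ'(x) = 1 - 2*x.
Note φ(0) = φ(1) = 0, so the boundary term u·φ vanishes.
LHS = ∫_0^1 u(x) φ'(x) dx = ∫_0^1 (2*x^4 + x^3 - 5*x^2 + 1) dx. Term by term:
  ∫_0^1 2*x^4 dx = 2/5;  ∫_0^1 x^3 dx = 1/4;  ∫_0^1 -5*x^2 dx = -5/3;
  ∫_0^1 1 dx = 1.
Sum: 2/5 + 1/4 − 5/3 + 1 = -1/60.
So LHS = -1/60.
∫_0^1 v(x) φ(x) dx = ∫_0^1 (3*x^4 - x^3 - 5*x^2 + 3*x) dx. Term by term:
  ∫_0^1 3*x^4 dx = 3/5;  ∫_0^1 -x^3 dx = -1/4;  ∫_0^1 -5*x^2 dx = -5/3;
  ∫_0^1 3*x dx = 3/2.
Sum: 3/5 − 1/4 − 5/3 + 3/2 = 11/60.
So RHS = -∫_0^1 v(x) φ(x) dx = -11/60.
LHS − RHS = 1/6 ≠ 0, so the identity fails.
(For a valid weak derivative the identity must hold for EVERY test function, in particular this one. The failure shows v is NOT the weak derivative of u.)
Correct weak derivative would be u'(x) = -3*x**2 - 2*x + 2.


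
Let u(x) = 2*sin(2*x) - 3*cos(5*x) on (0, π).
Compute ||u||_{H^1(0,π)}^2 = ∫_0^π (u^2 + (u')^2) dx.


||u||_{H^1(0,π)}^2 = 416/7 + 127*π

u'(x) = 15*sin(5*x) + 4*cos(2*x).
Expand u² and (u')² and integrate term by term on (0, π), using: for integers n ≥ 1, ∫_0^π sin²(nx) dx = ∫_0^π cos²(nx) dx = π/2; for n ≠ n', ∫_0^π sin(nx)sin(n'x) dx = ∫_0^π cos(nx)cos(n'x) dx = 0; and by product-to-sum, ∫_0^π sin(nx)cos(n'x) dx = ½∫_0^π [sin((n+n')x) + sin((n−n')x)] dx, which is 0 when n+n' is even and 2n/(n²−n'²) when n+n' is odd (it need not vanish on (0, π)).
  u² squared terms: (-3)²·∫cos(5x)² dx = 9·π/2 = 9*π/2;  (2)²·∫sin(2x)² dx = 4·π/2 = 2*π.
  u² cross terms: 2·(-3)·(2)·∫cos(5x)·sin(2x) dx = -12·(-4/21) = 16/7.
  So ∫_0^π u² dx = 9*π/2 + 2*π + 16/7 = 16/7 + 13*π/2.
  (u')² squared terms: (4)²·∫cos(2x)² dx = 16·π/2 = 8*π;  (15)²·∫sin(5x)² dx = 225·π/2 = 225*π/2.
  (u')² cross terms: 2·(4)·(15)·∫cos(2x)·sin(5x) dx = 120·(10/21) = 400/7.
  So ∫_0^π (u')² dx = 8*π + 225*π/2 + 400/7 = 400/7 + 241*π/2.
||u||_{H^1}^2 = (16/7 + 13*π/2) + (400/7 + 241*π/2) = 416/7 + 127*π.


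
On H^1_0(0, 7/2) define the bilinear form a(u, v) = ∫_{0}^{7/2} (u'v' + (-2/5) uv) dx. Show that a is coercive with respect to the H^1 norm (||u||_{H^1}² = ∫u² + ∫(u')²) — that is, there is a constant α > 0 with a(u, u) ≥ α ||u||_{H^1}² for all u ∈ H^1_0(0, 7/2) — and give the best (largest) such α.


α = 2*(-49 + 10*π^2)/(5*(4*π^2 + 49))

Coercivity of a(·,·) on H^1_0(0, 7/2) means a(u, u) ≥ α ||u||_{H^1}² for every u ∈ H^1_0.
The interval has length L = 7/2, and Poincaré/coercivity depend only on L. Here a(u, u) = ∫(u')² + (-2/5)·∫u².
Here c = -2/5 < 0 with |c| < (π/L)² = 4*π^2/49, so coercivity still holds. The condition a(u,u) ≥ α||u||_{H^1}² reads (1−α)∫(u')² ≥ (α−c)∫u². Any admissible α is ≤ 1 (rapidly oscillating u have ∫u²/∫(u')² → 0), and α = 1 would force 0 ≥ (1−c)∫u², impossible since c < 1; so 1−α > 0. By the sharp Poincaré inequality on H^1_0 of an interval of length L, ∫(u')² ≥ (π/L)²∫u² with equality for the first sine mode sin(π(x−x₀)/L) (x₀ the left endpoint), so the inequality holds for all u iff (1−α)(π/L)² ≥ α − c, i.e. α ≤ ((π/L)² + c)/((π/L)² + 1) = (1 + c(L/π)²)/(1 + (L/π)²). (Direct route, valid since c ≤ 0: Poincaré gives c∫u² ≥ c(L/π)²∫(u')², so a(u,u) ≥ (1 + c(L/π)²)∫(u')², while ||u||_{H^1}² ≤ (1 + (L/π)²)∫(u')²; dividing yields the same α.) With (π/L)² = 4*π^2/49 and c = -2/5, the largest admissible constant is α = ((π/L)² + c)/((π/L)² + 1).
Simplifying, α = 2*(-49 + 10*π^2)/(5*(4*π^2 + 49)).


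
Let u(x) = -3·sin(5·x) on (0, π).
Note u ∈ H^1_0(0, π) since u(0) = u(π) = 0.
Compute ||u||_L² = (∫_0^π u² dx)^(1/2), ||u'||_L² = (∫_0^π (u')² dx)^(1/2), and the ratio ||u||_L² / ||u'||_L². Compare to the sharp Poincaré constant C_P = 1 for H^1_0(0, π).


||u||_L² / ||u'||_L² = 1/5 < C_P = 1.

u(x) = -3·sin(5·x), so u'(x) = -15*cos(5*x).
Writing u(x) = A·sin(kπx/L) with A = -3 and k = 5, use ∫_0^L sin²(kπx/L) dx = L/2 and ∫_0^L cos²(kπx/L) dx = L/2.
u² = 9·sin²(5·x) and (u')² = 225·cos²(5·x), and each of sin², cos² integrates to L/2 = π/2 over (0, π).
∫_0^π u² dx = 9*π/2, so ||u||_L² = 3*sqrt(2)*sqrt(π)/2.
∫_0^π (u')² dx = 225*π/2, so ||u'||_L² = 15*sqrt(2)*sqrt(π)/2.
Ratio ||u||_L² / ||u'||_L² = 1/5.
Sharp Poincaré constant on H^1_0(0, π) is C_P = L/π = 1, achieved by sin(x).
This is the k = 5 harmonic; the ratio L/(kπ) is strictly less than C_P = L/π, consistent with the sharp inequality ||u||_L² ≤ C_P ||u'||_L².


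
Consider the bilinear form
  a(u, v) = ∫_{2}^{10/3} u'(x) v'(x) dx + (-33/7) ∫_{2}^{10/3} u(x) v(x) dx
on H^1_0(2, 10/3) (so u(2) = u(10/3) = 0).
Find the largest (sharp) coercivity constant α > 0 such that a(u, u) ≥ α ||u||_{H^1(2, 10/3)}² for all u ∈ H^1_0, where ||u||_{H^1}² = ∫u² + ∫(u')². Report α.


α = 3*(-176 + 21*π^2)/(7*(16 + 9*π^2))

Coercivity of a(·,·) on H^1_0(2, 10/3) means a(u, u) ≥ α ||u||_{H^1}² for every u ∈ H^1_0.
The interval has length L = 4/3, and Poincaré/coercivity depend only on L. Here a(u, u) = ∫(u')² + (-33/7)·∫u².
Here c = -33/7 < 0 with |c| < (π/L)² = 9*π^2/16, so coercivity still holds. The condition a(u,u) ≥ α||u||_{H^1}² reads (1−α)∫(u')² ≥ (α−c)∫u². Any admissible α is ≤ 1 (rapidly oscillating u have ∫u²/∫(u')² → 0), and α = 1 would force 0 ≥ (1−c)∫u², impossible since c < 1; so 1−α > 0. By the sharp Poincaré inequality on H^1_0 of an interval of length L, ∫(u')² ≥ (π/L)²∫u² with equality for the first sine mode sin(π(x−x₀)/L) (x₀ the left endpoint), so the inequality holds for all u iff (1−α)(π/L)² ≥ α − c, i.e. α ≤ ((π/L)² + c)/((π/L)² + 1) = (1 + c(L/π)²)/(1 + (L/π)²). (Direct route, valid since c ≤ 0: Poincaré gives c∫u² ≥ c(L/π)²∫(u')², so a(u,u) ≥ (1 + c(L/π)²)∫(u')², while ||u||_{H^1}² ≤ (1 + (L/π)²)∫(u')²; dividing yields the same α.) With (π/L)² = 9*π^2/16 and c = -33/7, the largest admissible constant is α = ((π/L)² + c)/((π/L)² + 1).
Simplifying, α = 3*(-176 + 21*π^2)/(7*(16 + 9*π^2)).


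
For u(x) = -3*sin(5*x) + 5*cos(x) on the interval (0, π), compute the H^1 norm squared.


||u||_{H^1(0,π)}^2 = 142*π

u'(x) = -5*sin(x) - 15*cos(5*x).
Expand u² and (u')² and integrate term by term on (0, π), using: for integers n ≥ 1, ∫_0^π sin²(nx) dx = ∫_0^π cos²(nx) dx = π/2; for n ≠ n', ∫_0^π sin(nx)sin(n'x) dx = ∫_0^π cos(nx)cos(n'x) dx = 0; and by product-to-sum, ∫_0^π sin(nx)cos(n'x) dx = ½∫_0^π [sin((n+n')x) + sin((n−n')x)] dx, which is 0 when n+n' is even and 2n/(n²−n'²) when n+n' is odd (it need not vanish on (0, π)).
  u² squared terms: (-3)²·∫sin(5x)² dx = 9·π/2 = 9*π/2;  (5)²·∫cos(x)² dx = 25·π/2 = 25*π/2.
  u² cross terms: 2·(-3)·(5)·∫sin(5x)·cos(x) dx = -30·(0) = 0.
  So ∫_0^π u² dx = 9*π/2 + 25*π/2 + 0 = 17*π.
  (u')² squared terms: (-15)²·∫cos(5x)² dx = 225·π/2 = 225*π/2;  (-5)²·∫sin(x)² dx = 25·π/2 = 25*π/2.
  (u')² cross terms: 2·(-15)·(-5)·∫cos(5x)·sin(x) dx = 150·(0) = 0.
  So ∫_0^π (u')² dx = 225*π/2 + 25*π/2 + 0 = 125*π.
||u||_{H^1}^2 = (17*π) + (125*π) = 142*π.


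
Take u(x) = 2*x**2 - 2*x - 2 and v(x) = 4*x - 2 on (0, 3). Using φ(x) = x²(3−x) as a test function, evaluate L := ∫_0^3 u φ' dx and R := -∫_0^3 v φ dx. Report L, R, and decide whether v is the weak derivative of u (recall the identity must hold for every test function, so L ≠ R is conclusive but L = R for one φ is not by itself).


LHS = -351/10, RHS = -351/10. Yes, v = u' weakly.

u(x) = 2*x**2 - 2*x - 2, classical derivative u'(x) = 4*x - 2.
φ(x) = x²(3−x), so φ'(x) = 3*x*(2 - x).
Note φ(0) = φ(3) = 0, so the boundary term u·φ vanishes.
LHS = ∫_0^3 u(x) φ'(x) dx = ∫_0^3 (-6*x^4 + 18*x^3 - 6*x^2 - 12*x) dx. Term by term:
  ∫_0^3 -6*x^4 dx = -1458/5;  ∫_0^3 18*x^3 dx = 729/2;  ∫_0^3 -6*x^2 dx = -54;
  ∫_0^3 -12*x dx = -54.
Sum: -1458/5 + 729/2 − 54 − 54 = -351/10.
So LHS = -351/10.
∫_0^3 v(x) φ(x) dx = ∫_0^3 (-4*x^4 + 14*x^3 - 6*x^2) dx. Term by term:
  ∫_0^3 -4*x^4 dx = -972/5;  ∫_0^3 14*x^3 dx = 567/2;  ∫_0^3 -6*x^2 dx = -54.
Sum: -972/5 + 567/2 − 54 = 351/10.
So RHS = -∫_0^3 v(x) φ(x) dx = -351/10.
LHS = RHS, so the identity holds for this test φ.
Moreover u is smooth here and v(x) = u'(x) = 4*x - 2 pointwise, so the identity holds for every test function. Hence v is the weak derivative of u.


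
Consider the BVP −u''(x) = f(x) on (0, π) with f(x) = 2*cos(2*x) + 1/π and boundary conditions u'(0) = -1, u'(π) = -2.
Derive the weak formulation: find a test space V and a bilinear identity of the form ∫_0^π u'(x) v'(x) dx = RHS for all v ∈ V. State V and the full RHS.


V = H^1(0, π) (v unrestricted at boundary; u is determined up to an additive constant); weak form: ∫_0^π u'v' dx = ∫_0^π (2*cos(2*x) + 1/π) v dx − 2·v(π) + v(0) for all v ∈ V.

Multiply both sides by a test function v and integrate from 0 to π:
  ∫_0^π −u''(x) v(x) dx = ∫_0^π f(x) v(x) dx.
Integrate the LHS by parts once:
  ∫_0^π −u'' v dx = −[u'(x) v(x)]_0^π + ∫_0^π u'(x) v'(x) dx.
Thus ∫_0^π u'(x) v'(x) dx = ∫_0^π f(x) v(x) dx + [u'(x) v(x)]_0^π.
Choose V so that boundary terms are either known or forced to vanish.
u has inhomogeneous Neumann u'(0) = -1, u'(π) = -2. [u' v]_0^π = (-2)·v(π) − (-1)·v(0) = − 2·v(π) + v(0). Take V = H^1(0, π); boundary term becomes part of RHS.
Weak formulation: find u (satisfying any essential BC) such that ∫_0^π u'(x) v'(x) dx = ∫_0^π f v dx − 2·v(π) + v(0) for all v ∈ V (Neumann data are natural BCs: they enter the RHS as boundary terms).
Substituting f(x) = 2*cos(2*x) + 1/π, the right-hand side is ∫_0^π (2*cos(2*x) + 1/π) v dx − 2·v(π) + v(0).
Compatibility check (pure Neumann): taking v ≡ 1 ∈ V gives 0 = ∫_0^π f dx + (-2) − (-1), i.e. ∫_0^π f dx must equal u'(0) − u'(π) = 1. Indeed ∫_0^π (2*cos(2*x) + 1/π) dx = 1, so the data are compatible. The solution is then unique only up to an additive constant (fix it e.g. by requiring ∫_0^π u dx = 0).


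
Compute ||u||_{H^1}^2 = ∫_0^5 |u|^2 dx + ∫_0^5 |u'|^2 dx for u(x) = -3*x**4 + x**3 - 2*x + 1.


||u||_{H^1}^2 = 262839275/84

The H^1 norm (squared) on an interval (0, L) is
  ||u||_{H^1}^2 = ∫_0^L u(x)^2 dx + ∫_0^L u'(x)^2 dx.
Compute u'(x) = -12*x**3 + 3*x**2 - 2.
Then u(x)^2 = 9*x**8 - 6*x**7 + x**6 + 12*x**5 - 10*x**4 + 2*x**3 + 4*x**2 - 4*x + 1 and u'(x)^2 = 144*x**6 - 72*x**5 + 9*x**4 + 48*x**3 - 12*x**2 + 4.
Integrate each monomial from 0 to 5 using ∫_0^5 c·x^n dx = c·5^(n+1)/(n+1):
  ∫_0^5 u(x)^2 dx = ∫_0^5 (9*x^8 - 6*x^7 + x^6 + 12*x^5 - 10*x^4 + 2*x^3 + 4*x^2 - 4*x + 1) dx. Term by term:
    ∫_0^5 9*x^8 dx = 1953125;  ∫_0^5 -6*x^7 dx = -1171875/4;  ∫_0^5 x^6 dx = 78125/7;
    ∫_0^5 12*x^5 dx = 31250;  ∫_0^5 -10*x^4 dx = -6250;  ∫_0^5 2*x^3 dx = 625/2;
    ∫_0^5 4*x^2 dx = 500/3;  ∫_0^5 -4*x dx = -50;  ∫_0^5 1 dx = 5.
  Sum: 1953125 − 1171875/4 + 78125/7 + 31250 − 6250 + 625/2 + 500/3 − 50 + 5 = 142527095/84.
  ∫_0^5 u'(x)^2 dx = ∫_0^5 (144*x^6 - 72*x^5 + 9*x^4 + 48*x^3 - 12*x^2 + 4) dx. Term by term:
    ∫_0^5 144*x^6 dx = 11250000/7;  ∫_0^5 -72*x^5 dx = -187500;  ∫_0^5 9*x^4 dx = 5625;
    ∫_0^5 48*x^3 dx = 7500;  ∫_0^5 -12*x^2 dx = -500;  ∫_0^5 4 dx = 20.
  Sum: 11250000/7 − 187500 + 5625 + 7500 − 500 + 20 = 10026015/7.
Adding: ||u||_{H^1}^2 = 142527095/84 + 10026015/7 = 262839275/84.


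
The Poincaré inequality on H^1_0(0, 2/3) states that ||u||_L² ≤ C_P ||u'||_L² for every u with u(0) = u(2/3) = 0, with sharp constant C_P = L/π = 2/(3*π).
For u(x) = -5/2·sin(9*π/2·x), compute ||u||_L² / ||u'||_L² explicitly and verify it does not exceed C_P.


||u||_L² / ||u'||_L² = 2/(9*π) < C_P = 2/(3*π).

u(x) = -5/2·sin(9*π/2·x), so u'(x) = -45*π*cos(9*π*x/2)/4.
Writing u(x) = A·sin(kπx/L) with A = -5/2 and k = 3, use ∫_0^L sin²(kπx/L) dx = L/2 and ∫_0^L cos²(kπx/L) dx = L/2.
u² = 25/4·sin²(9*π/2·x) and (u')² = 2025*π^2/16·cos²(9*π/2·x), and each of sin², cos² integrates to L/2 = 1/3 over (0, 2/3).
∫_0^2/3 u² dx = 25/12, so ||u||_L² = 5*sqrt(3)/6.
∫_0^2/3 (u')² dx = 675*π^2/16, so ||u'||_L² = 15*sqrt(3)*π/4.
Ratio ||u||_L² / ||u'||_L² = 2/(9*π).
Sharp Poincaré constant on H^1_0(0, 2/3) is C_P = L/π = 2/(3*π), achieved by sin(3*π/2·x).
This is the k = 3 harmonic; the ratio L/(kπ) is strictly less than C_P = L/π, consistent with the sharp inequality ||u||_L² ≤ C_P ||u'||_L².
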